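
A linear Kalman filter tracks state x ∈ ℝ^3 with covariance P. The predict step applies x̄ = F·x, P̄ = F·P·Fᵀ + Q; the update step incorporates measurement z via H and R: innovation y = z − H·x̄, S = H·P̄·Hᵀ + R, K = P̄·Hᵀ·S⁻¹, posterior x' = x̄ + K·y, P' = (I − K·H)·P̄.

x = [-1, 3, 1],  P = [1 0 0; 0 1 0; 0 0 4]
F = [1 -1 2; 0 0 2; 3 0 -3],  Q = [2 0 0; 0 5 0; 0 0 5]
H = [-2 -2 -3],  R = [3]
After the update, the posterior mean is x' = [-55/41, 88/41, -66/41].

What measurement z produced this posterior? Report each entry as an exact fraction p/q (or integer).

x̄ = F·x = [-2, 2, -6]
P̄ = F·P·Fᵀ + Q = [20 16 -21; 16 21 -24; -21 -24 50]
S = H·P̄·Hᵀ + R = [205]
K = P̄·Hᵀ·S⁻¹ = [-9/205; -2/205; -12/41]
x' − x̄ = [27/41, 6/41, 180/41] = K·y
y = (KᵀK)⁻¹·Kᵀ·(x' − x̄) = [-15]
z = y + H·x̄ = [-15] + [18] = [3]

z = [3]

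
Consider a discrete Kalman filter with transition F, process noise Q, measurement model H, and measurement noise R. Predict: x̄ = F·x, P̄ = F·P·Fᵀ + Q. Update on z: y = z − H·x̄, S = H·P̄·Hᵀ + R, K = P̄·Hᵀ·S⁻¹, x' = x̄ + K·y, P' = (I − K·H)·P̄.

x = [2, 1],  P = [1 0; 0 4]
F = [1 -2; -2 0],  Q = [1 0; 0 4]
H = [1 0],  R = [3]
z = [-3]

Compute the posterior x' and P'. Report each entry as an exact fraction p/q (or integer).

x' = [-18/7, -26/7]
P' = [18/7 -2/7; -2/7 164/21]

x̄ = F·x = [0, -4]
P̄ = F·P·Fᵀ + Q = [18 -2; -2 8]
y = z − H·x̄ = [-3]
S = H·P̄·Hᵀ + R = [21]
K = P̄·Hᵀ·S⁻¹ = [6/7; -2/21]
x' = x̄ + K·y = [-18/7, -26/7]
P' = (I − K·H)·P̄ = [18/7 -2/7; -2/7 164/21]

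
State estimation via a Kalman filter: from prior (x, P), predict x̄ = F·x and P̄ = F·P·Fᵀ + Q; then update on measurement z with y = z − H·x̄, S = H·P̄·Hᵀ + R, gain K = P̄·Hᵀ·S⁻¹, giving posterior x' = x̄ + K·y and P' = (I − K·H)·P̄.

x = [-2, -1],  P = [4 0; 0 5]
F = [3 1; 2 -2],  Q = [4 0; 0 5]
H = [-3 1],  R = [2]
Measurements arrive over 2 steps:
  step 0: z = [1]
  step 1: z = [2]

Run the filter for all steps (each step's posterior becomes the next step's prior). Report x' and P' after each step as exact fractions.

step 0: x̄ = F·x = [-7, -2]
step 0: P̄ = F·P·Fᵀ + Q = [45 14; 14 41]
step 0: y = z − H·x̄ = [-18]
step 0: S = H·P̄·Hᵀ + R = [364]
step 0: K = P̄·Hᵀ·S⁻¹ = [-121/364; -1/364]
step 0: x' = x̄ + K·y = [-185/182, -355/182]
step 0: P' = (I − K·H)·P̄ = [1739/364 4975/364; 4975/364 14923/364]
step 1: x̄ = F·x = [-5, 170/91]
step 1: P̄ = F·P·Fᵀ + Q = [170 -108; -108 7167/91]
step 1: y = z − H·x̄ = [-1353/91]
step 1: S = H·P̄·Hᵀ + R = [205547/91]
step 1: K = P̄·Hᵀ·S⁻¹ = [-56238/205547; 36651/205547]
step 1: x' = x̄ + K·y = [-191581/205547, -160943/205547]
step 1: P' = (I − K·H)·P̄ = [187906/205547 451242/205547; 451242/205547 1427028/205547]

step 0: x' = [-185/182, -355/182], P' = [1739/364 4975/364; 4975/364 14923/364]
step 1: x' = [-191581/205547, -160943/205547], P' = [187906/205547 451242/205547; 451242/205547 1427028/205547]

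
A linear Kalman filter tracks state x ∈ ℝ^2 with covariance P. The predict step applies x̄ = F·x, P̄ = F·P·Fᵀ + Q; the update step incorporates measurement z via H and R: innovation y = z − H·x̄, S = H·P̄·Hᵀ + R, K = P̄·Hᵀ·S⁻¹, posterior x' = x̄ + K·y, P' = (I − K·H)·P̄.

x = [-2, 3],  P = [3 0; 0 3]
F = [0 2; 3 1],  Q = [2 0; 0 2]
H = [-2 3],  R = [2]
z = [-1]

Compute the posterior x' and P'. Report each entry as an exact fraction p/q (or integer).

x' = [722/137, 429/137]
P' = [1868/137 1242/137; 1242/137 856/137]

x̄ = F·x = [6, -3]
P̄ = F·P·Fᵀ + Q = [14 6; 6 32]
y = z − H·x̄ = [20]
S = H·P̄·Hᵀ + R = [274]
K = P̄·Hᵀ·S⁻¹ = [-5/137; 42/137]
x' = x̄ + K·y = [722/137, 429/137]
P' = (I − K·H)·P̄ = [1868/137 1242/137; 1242/137 856/137]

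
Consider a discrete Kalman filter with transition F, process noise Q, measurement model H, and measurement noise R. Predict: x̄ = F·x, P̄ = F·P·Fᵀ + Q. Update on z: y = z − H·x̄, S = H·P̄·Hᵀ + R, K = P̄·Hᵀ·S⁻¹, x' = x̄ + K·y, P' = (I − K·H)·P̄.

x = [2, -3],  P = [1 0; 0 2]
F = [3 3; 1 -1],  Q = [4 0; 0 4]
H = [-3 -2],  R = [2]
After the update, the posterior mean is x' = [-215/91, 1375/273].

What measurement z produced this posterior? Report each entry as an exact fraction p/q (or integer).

z = [-3]

x̄ = F·x = [-3, 5]
P̄ = F·P·Fᵀ + Q = [31 -3; -3 7]
S = H·P̄·Hᵀ + R = [273]
K = P̄·Hᵀ·S⁻¹ = [-29/91; -5/273]
x' − x̄ = [58/91, 10/273] = K·y
y = (KᵀK)⁻¹·Kᵀ·(x' − x̄) = [-2]
z = y + H·x̄ = [-2] + [-1] = [-3]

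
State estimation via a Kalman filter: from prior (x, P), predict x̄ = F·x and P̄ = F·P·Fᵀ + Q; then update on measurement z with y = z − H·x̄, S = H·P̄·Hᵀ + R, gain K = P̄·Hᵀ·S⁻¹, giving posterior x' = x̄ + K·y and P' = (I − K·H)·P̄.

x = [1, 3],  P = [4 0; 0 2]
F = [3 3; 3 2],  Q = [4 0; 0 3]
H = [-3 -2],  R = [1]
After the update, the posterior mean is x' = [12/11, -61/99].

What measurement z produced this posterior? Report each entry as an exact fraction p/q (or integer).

x̄ = F·x = [12, 9]
P̄ = F·P·Fᵀ + Q = [58 48; 48 47]
S = H·P̄·Hᵀ + R = [1287]
K = P̄·Hᵀ·S⁻¹ = [-30/143; -238/1287]
x' − x̄ = [-120/11, -952/99] = K·y
y = (KᵀK)⁻¹·Kᵀ·(x' − x̄) = [52]
z = y + H·x̄ = [52] + [-54] = [-2]

z = [-2]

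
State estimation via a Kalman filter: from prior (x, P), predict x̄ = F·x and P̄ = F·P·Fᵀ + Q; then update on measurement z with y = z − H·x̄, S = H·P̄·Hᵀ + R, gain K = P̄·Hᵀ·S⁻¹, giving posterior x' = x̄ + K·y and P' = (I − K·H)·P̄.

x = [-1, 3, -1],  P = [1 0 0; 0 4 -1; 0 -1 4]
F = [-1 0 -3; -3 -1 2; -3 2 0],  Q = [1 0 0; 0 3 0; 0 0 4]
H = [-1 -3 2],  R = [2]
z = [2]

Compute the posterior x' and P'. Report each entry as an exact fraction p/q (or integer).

x' = [17/14, 79/28, 165/28]
P' = [629/21 -141/14 1/42; -141/14 333/28 351/28; 1/42 351/28 1595/84]

x̄ = F·x = [4, -2, 9]
P̄ = F·P·Fᵀ + Q = [38 -24 9; -24 36 -3; 9 -3 29]
y = z − H·x̄ = [-18]
S = H·P̄·Hᵀ + R = [336]
K = P̄·Hᵀ·S⁻¹ = [13/84; -15/56; 29/168]
x' = x̄ + K·y = [17/14, 79/28, 165/28]
P' = (I − K·H)·P̄ = [629/21 -141/14 1/42; -141/14 333/28 351/28; 1/42 351/28 1595/84]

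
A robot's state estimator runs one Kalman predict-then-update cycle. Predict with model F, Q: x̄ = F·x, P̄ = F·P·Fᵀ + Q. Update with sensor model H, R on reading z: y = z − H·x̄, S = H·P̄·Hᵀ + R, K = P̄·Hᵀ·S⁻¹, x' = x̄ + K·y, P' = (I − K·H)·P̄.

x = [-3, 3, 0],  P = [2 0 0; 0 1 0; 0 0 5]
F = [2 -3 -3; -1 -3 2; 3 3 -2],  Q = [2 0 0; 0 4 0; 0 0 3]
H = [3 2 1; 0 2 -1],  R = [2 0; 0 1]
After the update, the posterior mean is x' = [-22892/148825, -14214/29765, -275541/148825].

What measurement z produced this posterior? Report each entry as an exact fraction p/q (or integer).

x̄ = F·x = [-15, -6, 0]
P̄ = F·P·Fᵀ + Q = [64 -25 33; -25 35 -35; 33 -35 50]
S = H·P̄·Hᵀ + R = [526 -159; -159 331]
K = P̄·Hᵀ·S⁻¹ = [44728/148825 -15833/148825; 691/29765 9774/29765; 7069/148825 -50559/148825]
x' − x̄ = [2209483/148825, 164376/29765, -275541/148825] = K·y
y = (KᵀK)⁻¹·Kᵀ·(x' − x̄) = [54, 13]
z = y + H·x̄ = [54, 13] + [-57, -12] = [-3, 1]

z = [-3, 1]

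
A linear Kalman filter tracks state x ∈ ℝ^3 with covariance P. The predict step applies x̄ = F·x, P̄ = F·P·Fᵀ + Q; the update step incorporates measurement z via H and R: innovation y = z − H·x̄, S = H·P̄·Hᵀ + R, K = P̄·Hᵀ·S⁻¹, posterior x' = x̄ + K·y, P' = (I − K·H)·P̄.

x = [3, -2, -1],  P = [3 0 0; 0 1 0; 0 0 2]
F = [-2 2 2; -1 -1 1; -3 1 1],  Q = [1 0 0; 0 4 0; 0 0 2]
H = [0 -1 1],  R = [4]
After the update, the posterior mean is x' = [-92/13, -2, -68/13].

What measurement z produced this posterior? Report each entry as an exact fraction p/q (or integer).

z = [-2]

x̄ = F·x = [-12, -2, -12]
P̄ = F·P·Fᵀ + Q = [25 8 24; 8 10 10; 24 10 32]
S = H·P̄·Hᵀ + R = [26]
K = P̄·Hᵀ·S⁻¹ = [8/13; 0; 11/13]
x' − x̄ = [64/13, 0, 88/13] = K·y
y = (KᵀK)⁻¹·Kᵀ·(x' − x̄) = [8]
z = y + H·x̄ = [8] + [-10] = [-2]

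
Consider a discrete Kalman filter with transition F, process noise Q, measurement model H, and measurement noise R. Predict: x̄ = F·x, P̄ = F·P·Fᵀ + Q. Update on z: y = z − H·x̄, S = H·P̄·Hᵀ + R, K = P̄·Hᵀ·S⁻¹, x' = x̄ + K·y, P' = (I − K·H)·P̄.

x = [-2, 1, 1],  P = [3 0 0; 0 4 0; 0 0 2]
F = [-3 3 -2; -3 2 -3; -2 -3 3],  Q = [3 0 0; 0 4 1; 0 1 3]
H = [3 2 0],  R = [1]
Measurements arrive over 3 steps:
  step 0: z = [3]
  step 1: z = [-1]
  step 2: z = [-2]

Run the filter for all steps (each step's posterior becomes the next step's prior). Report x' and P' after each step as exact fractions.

step 0: x' = [679/561, -47/153, 620/99], P' = [382/187 -151/51 -62/33; -151/51 694/153 25/9; -62/33 25/9 5743/99]
step 1: x' = [-191/1202, -30954/115993, -426262/115993], P' = [531387/80534 -395003/40267 755657/40267; -395003/40267 115272007/7771531 -219608598/7771531; 755657/40267 -219608598/7771531 570778082/7771531]
step 2: x' = [-268951720605/176203671559, 682021548479/528611014677, -410993094913/176203671559], P' = [500026178453/176203671559 -733300316131/176203671559 972626875424/176203671559; -733300316131/176203671559 3356675008525/528611014677 -1473764149626/176203671559; 972626875424/176203671559 -1473764149626/176203671559 4720984552620/176203671559]

step 0: x̄ = F·x = [7, 5, 4]
step 0: P̄ = F·P·Fᵀ + Q = [74 63 -30; 63 65 -23; -30 -23 69]
step 0: y = z − H·x̄ = [-28]
step 0: S = H·P̄·Hᵀ + R = [1683]
step 0: K = P̄·Hᵀ·S⁻¹ = [116/561; 29/153; -8/99]
step 0: x' = x̄ + K·y = [679/561, -47/153, 620/99]
step 0: P' = (I − K·H)·P̄ = [382/187 -151/51 -62/33; -151/51 694/153 25/9; -62/33 25/9 5743/99]
step 1: x̄ = F·x = [-28742/1683, -38765/1683, 3233/187]
step 1: P̄ = F·P·Fᵀ + Q = [490871/1683 629072/1683 -62542/187; 629072/1683 893669/1683 -94164/187; -62542/187 -94164/187 95576/187]
step 1: y = z − H·x̄ = [162073/1683]
step 1: S = H·P̄·Hᵀ + R = [15543062/1683]
step 1: K = P̄·Hᵀ·S⁻¹ = [14149/80534; 1837277/7771531; -1691793/7771531]
step 1: x' = x̄ + K·y = [-191/1202, -30954/115993, -426262/115993]
step 1: P' = (I − K·H)·P̄ = [531387/80534 -395003/40267 755657/40267; -395003/40267 115272007/7771531 -219608598/7771531; 755657/40267 -219608598/7771531 570778082/7771531]
step 2: x̄ = F·x = [1629913/231986, 2544345/231986, -1149061/115993]
step 2: P̄ = F·P·Fᵀ + Q = [19126059607/15543062 21527765235/15543062 -8406488194/7771531; 21527765235/15543062 24531938083/15543062 -9626022444/7771531; -8406488194/7771531 -9626022444/7771531 7690906980/7771531]
step 2: y = z − H·x̄ = [-10442401/231986]
step 2: S = H·P̄·Hᵀ + R = [528611014677/15543062]
step 2: K = P̄·Hᵀ·S⁻¹ = [33477903097/176203671559; 113647171871/528611014677; -29647672980/176203671559]
step 2: x' = x̄ + K·y = [-268951720605/176203671559, 682021548479/528611014677, -410993094913/176203671559]
step 2: P' = (I − K·H)·P̄ = [500026178453/176203671559 -733300316131/176203671559 972626875424/176203671559; -733300316131/176203671559 3356675008525/528611014677 -1473764149626/176203671559; 972626875424/176203671559 -1473764149626/176203671559 4720984552620/176203671559]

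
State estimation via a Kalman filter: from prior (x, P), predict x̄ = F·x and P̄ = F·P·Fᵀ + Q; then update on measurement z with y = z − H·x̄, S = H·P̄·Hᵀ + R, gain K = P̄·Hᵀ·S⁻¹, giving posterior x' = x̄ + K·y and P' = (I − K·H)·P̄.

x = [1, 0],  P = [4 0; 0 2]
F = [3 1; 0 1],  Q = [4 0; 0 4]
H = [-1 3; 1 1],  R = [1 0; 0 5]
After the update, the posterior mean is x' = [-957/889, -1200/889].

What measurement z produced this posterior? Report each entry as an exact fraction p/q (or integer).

x̄ = F·x = [3, 0]
P̄ = F·P·Fᵀ + Q = [42 2; 2 6]
S = H·P̄·Hᵀ + R = [85 -20; -20 57]
K = P̄·Hᵀ·S⁻¹ = [-1172/4445 604/889; 1072/4445 200/889]
x' − x̄ = [-3624/889, -1200/889] = K·y
y = (KᵀK)⁻¹·Kᵀ·(x' − x̄) = [0, -6]
z = y + H·x̄ = [0, -6] + [-3, 3] = [-3, -3]

z = [-3, -3]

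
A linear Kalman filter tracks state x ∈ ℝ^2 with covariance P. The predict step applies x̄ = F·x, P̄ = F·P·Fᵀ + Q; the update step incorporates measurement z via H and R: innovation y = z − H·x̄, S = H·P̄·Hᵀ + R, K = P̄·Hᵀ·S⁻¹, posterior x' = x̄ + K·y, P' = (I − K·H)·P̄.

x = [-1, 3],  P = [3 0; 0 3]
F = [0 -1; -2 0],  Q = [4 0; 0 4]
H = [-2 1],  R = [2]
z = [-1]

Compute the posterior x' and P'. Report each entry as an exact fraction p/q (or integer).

x̄ = F·x = [-3, 2]
P̄ = F·P·Fᵀ + Q = [7 0; 0 16]
y = z − H·x̄ = [-9]
S = H·P̄·Hᵀ + R = [46]
K = P̄·Hᵀ·S⁻¹ = [-7/23; 8/23]
x' = x̄ + K·y = [-6/23, -26/23]
P' = (I − K·H)·P̄ = [63/23 112/23; 112/23 240/23]

x' = [-6/23, -26/23]
P' = [63/23 112/23; 112/23 240/23]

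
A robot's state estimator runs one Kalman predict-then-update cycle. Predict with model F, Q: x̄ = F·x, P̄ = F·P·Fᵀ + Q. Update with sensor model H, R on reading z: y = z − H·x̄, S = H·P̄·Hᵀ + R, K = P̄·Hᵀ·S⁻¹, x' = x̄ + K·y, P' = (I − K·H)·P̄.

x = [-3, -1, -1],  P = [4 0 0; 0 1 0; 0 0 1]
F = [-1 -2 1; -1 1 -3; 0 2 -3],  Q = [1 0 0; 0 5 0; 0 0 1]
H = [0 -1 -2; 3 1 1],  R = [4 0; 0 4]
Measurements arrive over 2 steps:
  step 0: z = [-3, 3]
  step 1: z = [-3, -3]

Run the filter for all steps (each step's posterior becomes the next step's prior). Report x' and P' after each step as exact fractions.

step 0: x' = [497/1018, 678/509, 827/1018], P' = [6623/11198 -2375/5599 -2195/11198; -2375/5599 15402/5599 -4505/5599; -2195/11198 -4505/5599 12103/11198]
step 1: x' = [-159543501/89554243, 38573655/89554243, 110386907/89554243], P' = [51408885/89554243 -39681606/89554243 -18490441/89554243; -39681606/89554243 245525888/89554243 -71169718/89554243; -18490441/89554243 -71169718/89554243 97838357/89554243]

step 0: x̄ = F·x = [4, 5, 1]
step 0: P̄ = F·P·Fᵀ + Q = [10 -1 -7; -1 19 11; -7 11 14]
step 0: y = z − H·x̄ = [4, -15]
step 0: S = H·P̄·Hᵀ + R = [123 -35; -35 101]
step 0: K = P̄·Hᵀ·S⁻¹ = [2285/11198 3231/11198; -1598/5599 943/5599; -3799/11198 -873/11198]
step 0: x' = x̄ + K·y = [497/1018, 678/509, 827/1018]
step 0: P' = (I − K·H)·P̄ = [6623/11198 -2375/5599 -2195/11198; -2375/5599 15402/5599 -4505/5599; -2195/11198 -4505/5599 12103/11198]
step 1: x̄ = F·x = [-1191/509, -811/509, 231/1018]
step 1: P̄ = F·P·Fᵀ + Q = [7935/509 -7432/509 -10395/509; -7432/509 126367/5599 11570/509; -10395/509 11570/509 31951/1018]
step 1: y = z − H·x̄ = [-2107/509, 5483/1018]
step 1: S = H·P̄·Hᵀ + R = [1360765/5599 71688/5599; 71688/5599 376033/11198]
step 1: K = P̄·Hᵀ·S⁻¹ = [19165622/89554243 24013652/89554243; -25796613/89554243 13827838/89554243; -31126749/89554243 -7200671/89554243]
step 1: x' = x̄ + K·y = [-159543501/89554243, 38573655/89554243, 110386907/89554243]
step 1: P' = (I − K·H)·P̄ = [51408885/89554243 -39681606/89554243 -18490441/89554243; -39681606/89554243 245525888/89554243 -71169718/89554243; -18490441/89554243 -71169718/89554243 97838357/89554243]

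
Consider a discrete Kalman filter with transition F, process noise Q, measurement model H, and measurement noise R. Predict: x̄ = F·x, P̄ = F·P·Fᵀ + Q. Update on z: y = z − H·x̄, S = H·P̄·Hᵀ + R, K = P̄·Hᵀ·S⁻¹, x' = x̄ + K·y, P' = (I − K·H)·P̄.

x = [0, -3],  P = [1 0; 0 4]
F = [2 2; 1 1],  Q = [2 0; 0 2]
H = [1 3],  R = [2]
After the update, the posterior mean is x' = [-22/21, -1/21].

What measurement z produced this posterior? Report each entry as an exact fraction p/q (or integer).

z = [-1]

x̄ = F·x = [-6, -3]
P̄ = F·P·Fᵀ + Q = [22 10; 10 7]
S = H·P̄·Hᵀ + R = [147]
K = P̄·Hᵀ·S⁻¹ = [52/147; 31/147]
x' − x̄ = [104/21, 62/21] = K·y
y = (KᵀK)⁻¹·Kᵀ·(x' − x̄) = [14]
z = y + H·x̄ = [14] + [-15] = [-1]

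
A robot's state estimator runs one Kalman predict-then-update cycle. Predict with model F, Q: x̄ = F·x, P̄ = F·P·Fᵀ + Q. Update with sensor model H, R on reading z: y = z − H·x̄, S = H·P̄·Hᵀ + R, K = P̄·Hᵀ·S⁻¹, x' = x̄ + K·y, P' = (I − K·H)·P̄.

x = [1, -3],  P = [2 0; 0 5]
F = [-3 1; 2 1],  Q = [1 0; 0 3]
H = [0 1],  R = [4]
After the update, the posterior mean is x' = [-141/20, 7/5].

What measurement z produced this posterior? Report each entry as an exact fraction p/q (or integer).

x̄ = F·x = [-6, -1]
P̄ = F·P·Fᵀ + Q = [24 -7; -7 16]
S = H·P̄·Hᵀ + R = [20]
K = P̄·Hᵀ·S⁻¹ = [-7/20; 4/5]
x' − x̄ = [-21/20, 12/5] = K·y
y = (KᵀK)⁻¹·Kᵀ·(x' − x̄) = [3]
z = y + H·x̄ = [3] + [-1] = [2]

z = [2]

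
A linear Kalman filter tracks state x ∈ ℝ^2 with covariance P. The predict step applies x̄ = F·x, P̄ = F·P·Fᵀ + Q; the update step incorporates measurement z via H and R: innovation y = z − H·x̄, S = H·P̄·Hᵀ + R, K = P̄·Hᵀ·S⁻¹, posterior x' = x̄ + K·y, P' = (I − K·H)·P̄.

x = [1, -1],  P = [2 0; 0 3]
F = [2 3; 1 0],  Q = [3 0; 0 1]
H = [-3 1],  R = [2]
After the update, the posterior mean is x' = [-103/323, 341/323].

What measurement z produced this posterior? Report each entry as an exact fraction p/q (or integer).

z = [2]

x̄ = F·x = [-1, 1]
P̄ = F·P·Fᵀ + Q = [38 4; 4 3]
S = H·P̄·Hᵀ + R = [323]
K = P̄·Hᵀ·S⁻¹ = [-110/323; -9/323]
x' − x̄ = [220/323, 18/323] = K·y
y = (KᵀK)⁻¹·Kᵀ·(x' − x̄) = [-2]
z = y + H·x̄ = [-2] + [4] = [2]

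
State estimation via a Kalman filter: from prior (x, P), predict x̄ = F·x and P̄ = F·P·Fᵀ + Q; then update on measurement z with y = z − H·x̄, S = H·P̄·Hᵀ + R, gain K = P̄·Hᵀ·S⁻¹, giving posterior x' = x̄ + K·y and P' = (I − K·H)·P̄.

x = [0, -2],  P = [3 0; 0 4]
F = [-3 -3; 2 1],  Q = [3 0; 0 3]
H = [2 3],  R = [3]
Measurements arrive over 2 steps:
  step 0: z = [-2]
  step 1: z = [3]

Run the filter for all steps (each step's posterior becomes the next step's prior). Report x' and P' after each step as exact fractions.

step 0: x' = [22/13, -22/13], P' = [564/13 -369/13; -369/13 491/26]
step 1: x' = [1431/1837, 901/1837], P' = [41667/1837 -28467/1837; -28467/1837 20041/1837]

step 0: x̄ = F·x = [6, -2]
step 0: P̄ = F·P·Fᵀ + Q = [66 -30; -30 19]
step 0: y = z − H·x̄ = [-8]
step 0: S = H·P̄·Hᵀ + R = [78]
step 0: K = P̄·Hᵀ·S⁻¹ = [7/13; -1/26]
step 0: x' = x̄ + K·y = [22/13, -22/13]
step 0: P' = (I − K·H)·P̄ = [564/13 -369/13; -369/13 491/26]
step 1: x̄ = F·x = [0, 22/13]
step 1: P̄ = F·P·Fᵀ + Q = [105/2 -123/2; -123/2 2129/26]
step 1: y = z − H·x̄ = [-27/13]
step 1: S = H·P̄·Hᵀ + R = [5511/26]
step 1: K = P̄·Hᵀ·S⁻¹ = [-689/1837; 1063/1837]
step 1: x' = x̄ + K·y = [1431/1837, 901/1837]
step 1: P' = (I − K·H)·P̄ = [41667/1837 -28467/1837; -28467/1837 20041/1837]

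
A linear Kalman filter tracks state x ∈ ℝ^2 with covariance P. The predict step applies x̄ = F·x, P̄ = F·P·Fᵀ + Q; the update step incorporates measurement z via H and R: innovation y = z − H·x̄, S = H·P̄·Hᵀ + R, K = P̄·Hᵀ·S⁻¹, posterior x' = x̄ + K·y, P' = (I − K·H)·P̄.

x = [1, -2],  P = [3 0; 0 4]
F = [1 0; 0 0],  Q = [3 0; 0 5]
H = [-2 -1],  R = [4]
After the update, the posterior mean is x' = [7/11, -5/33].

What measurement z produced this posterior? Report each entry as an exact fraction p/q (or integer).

z = [-1]

x̄ = F·x = [1, 0]
P̄ = F·P·Fᵀ + Q = [6 0; 0 5]
S = H·P̄·Hᵀ + R = [33]
K = P̄·Hᵀ·S⁻¹ = [-4/11; -5/33]
x' − x̄ = [-4/11, -5/33] = K·y
y = (KᵀK)⁻¹·Kᵀ·(x' − x̄) = [1]
z = y + H·x̄ = [1] + [-2] = [-1]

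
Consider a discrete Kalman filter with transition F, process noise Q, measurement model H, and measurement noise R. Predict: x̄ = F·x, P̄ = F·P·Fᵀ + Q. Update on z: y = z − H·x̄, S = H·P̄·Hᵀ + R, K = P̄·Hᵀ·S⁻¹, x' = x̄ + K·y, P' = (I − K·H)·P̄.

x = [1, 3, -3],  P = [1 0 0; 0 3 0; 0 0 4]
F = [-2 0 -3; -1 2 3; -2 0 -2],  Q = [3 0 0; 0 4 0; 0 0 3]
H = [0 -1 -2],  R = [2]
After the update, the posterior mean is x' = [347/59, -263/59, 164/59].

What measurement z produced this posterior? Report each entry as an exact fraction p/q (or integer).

x̄ = F·x = [7, -4, 4]
P̄ = F·P·Fᵀ + Q = [43 -34 28; -34 53 -22; 28 -22 23]
S = H·P̄·Hᵀ + R = [59]
K = P̄·Hᵀ·S⁻¹ = [-22/59; -9/59; -24/59]
x' − x̄ = [-66/59, -27/59, -72/59] = K·y
y = (KᵀK)⁻¹·Kᵀ·(x' − x̄) = [3]
z = y + H·x̄ = [3] + [-4] = [-1]

z = [-1]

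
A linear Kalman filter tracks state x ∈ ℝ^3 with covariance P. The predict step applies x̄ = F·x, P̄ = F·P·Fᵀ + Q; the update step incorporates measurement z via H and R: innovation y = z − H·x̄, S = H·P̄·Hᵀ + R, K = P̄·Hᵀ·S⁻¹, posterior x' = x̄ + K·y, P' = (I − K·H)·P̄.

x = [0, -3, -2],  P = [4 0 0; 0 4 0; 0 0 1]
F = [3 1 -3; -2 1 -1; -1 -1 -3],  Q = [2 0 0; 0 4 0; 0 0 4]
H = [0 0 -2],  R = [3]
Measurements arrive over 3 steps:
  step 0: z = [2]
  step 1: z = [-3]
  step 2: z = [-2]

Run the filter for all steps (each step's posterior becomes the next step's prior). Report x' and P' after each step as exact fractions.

step 0: x̄ = F·x = [3, -1, 9]
step 0: P̄ = F·P·Fᵀ + Q = [51 -17 -7; -17 25 7; -7 7 21]
step 0: y = z − H·x̄ = [20]
step 0: S = H·P̄·Hᵀ + R = [87]
step 0: K = P̄·Hᵀ·S⁻¹ = [14/87; -14/87; -14/29]
step 0: x' = x̄ + K·y = [541/87, -367/87, -19/29]
step 0: P' = (I − K·H)·P̄ = [4241/87 -1283/87 -7/29; -1283/87 1979/87 7/29; -7/29 7/29 21/29]
step 1: x̄ = F·x = [1427/87, -16, -1/29]
step 1: P̄ = F·P·Fᵀ + Q = [33443/87 -284 -2959/29; -284 280 60; -2959/29 60 1523/29]
step 1: y = z − H·x̄ = [-89/29]
step 1: S = H·P̄·Hᵀ + R = [6179/29]
step 1: K = P̄·Hᵀ·S⁻¹ = [5918/6179; -3480/6179; -3046/6179]
step 1: x' = x̄ + K·y = [249563/18537, -88184/6179, 9135/6179]
step 1: P' = (I − K·H)·P̄ = [3502625/18537 -1044676/6179 -8877/6179; -1044676/6179 1312520/6179 5220/6179; -8877/6179 5220/6179 4569/6179]
step 2: x̄ = F·x = [133974/6179, -791083/18537, -67226/18537]
step 2: P̄ = F·P·Fᵀ + Q = [5734284/6179 -6771210/6179 -542058/6179; -6771210/6179 30434183/18537 -242954/18537; -542058/6179 -242954/18537 1303814/18537]
step 2: y = z − H·x̄ = [-171526/18537]
step 2: S = H·P̄·Hᵀ + R = [5270867/18537]
step 2: K = P̄·Hᵀ·S⁻¹ = [3252348/5270867; 485908/5270867; -2607628/5270867]
step 2: x' = x̄ + K·y = [84189198/5270867, -229435137/5270867, 5013578/5270867]
step 2: P' = (I − K·H)·P̄ = [4320881340/5270867 -5861292762/5270867 -4878522/5270867; -5861292762/5270867 8641011181/5270867 -728862/5270867; -4878522/5270867 -728862/5270867 3911442/5270867]

step 0: x' = [541/87, -367/87, -19/29], P' = [4241/87 -1283/87 -7/29; -1283/87 1979/87 7/29; -7/29 7/29 21/29]
step 1: x' = [249563/18537, -88184/6179, 9135/6179], P' = [3502625/18537 -1044676/6179 -8877/6179; -1044676/6179 1312520/6179 5220/6179; -8877/6179 5220/6179 4569/6179]
step 2: x' = [84189198/5270867, -229435137/5270867, 5013578/5270867], P' = [4320881340/5270867 -5861292762/5270867 -4878522/5270867; -5861292762/5270867 8641011181/5270867 -728862/5270867; -4878522/5270867 -728862/5270867 3911442/5270867]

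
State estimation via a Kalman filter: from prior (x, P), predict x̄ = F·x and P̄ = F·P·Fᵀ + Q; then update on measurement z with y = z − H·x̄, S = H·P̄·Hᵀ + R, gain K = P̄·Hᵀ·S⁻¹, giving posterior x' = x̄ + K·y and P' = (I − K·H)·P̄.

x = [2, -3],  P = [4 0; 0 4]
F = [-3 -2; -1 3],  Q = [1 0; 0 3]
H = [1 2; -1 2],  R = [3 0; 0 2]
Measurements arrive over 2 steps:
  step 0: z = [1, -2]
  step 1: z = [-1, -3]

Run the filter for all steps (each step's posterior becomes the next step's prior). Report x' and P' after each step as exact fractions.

step 0: x̄ = F·x = [0, -11]
step 0: P̄ = F·P·Fᵀ + Q = [53 -12; -12 43]
step 0: y = z − H·x̄ = [23, 20]
step 0: S = H·P̄·Hᵀ + R = [180 119; 119 275]
step 0: K = P̄·Hᵀ·S⁻¹ = [17138/35339 -17311/35339; 8688/35339 8834/35339]
step 0: x' = x̄ + K·y = [47954/35339, -12225/35339]
step 0: P' = (I − K·H)·P̄ = [43018/35339 4198/35339; 4198/35339 10933/35339]
step 1: x̄ = F·x = [-119412/35339, -84629/35339]
step 1: P̄ = F·P·Fᵀ + Q = [516609/35339 34070/35339; 34070/35339 222244/35339]
step 1: y = z − H·x̄ = [253331/35339, -56171/35339]
step 1: S = H·P̄·Hᵀ + R = [1647882/35339 372367/35339; 372367/35339 1339983/35339]
step 1: K = P̄·Hᵀ·S⁻¹ = [26898010/58560703 -27073919/58560703; 13821372/58560703 14095510/58560703]
step 1: x' = x̄ + K·y = [37975557/58560703, -63564635/58560703]
step 1: P' = (I − K·H)·P̄ = [67420934/58560703 6636548/58560703; 6636548/58560703 17413784/58560703]

step 0: x' = [47954/35339, -12225/35339], P' = [43018/35339 4198/35339; 4198/35339 10933/35339]
step 1: x' = [37975557/58560703, -63564635/58560703], P' = [67420934/58560703 6636548/58560703; 6636548/58560703 17413784/58560703]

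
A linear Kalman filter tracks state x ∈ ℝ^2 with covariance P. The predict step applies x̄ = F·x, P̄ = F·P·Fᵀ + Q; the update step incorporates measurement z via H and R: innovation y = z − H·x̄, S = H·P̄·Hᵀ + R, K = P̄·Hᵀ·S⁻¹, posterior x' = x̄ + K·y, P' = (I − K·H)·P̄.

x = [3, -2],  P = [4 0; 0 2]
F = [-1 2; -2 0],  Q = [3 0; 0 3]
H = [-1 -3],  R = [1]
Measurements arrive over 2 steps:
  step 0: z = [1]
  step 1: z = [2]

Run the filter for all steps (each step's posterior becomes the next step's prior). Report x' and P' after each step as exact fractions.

step 0: x' = [-709/235, 30/47], P' = [2004/235 -131/47; -131/47 48/47]
step 1: x' = [-102748/124781, -47027/124781], P' = [424348/124781 -132725/124781; -132725/124781 55172/124781]

step 0: x̄ = F·x = [-7, -6]
step 0: P̄ = F·P·Fᵀ + Q = [15 8; 8 19]
step 0: y = z − H·x̄ = [-24]
step 0: S = H·P̄·Hᵀ + R = [235]
step 0: K = P̄·Hᵀ·S⁻¹ = [-39/235; -13/47]
step 0: x' = x̄ + K·y = [-709/235, 30/47]
step 0: P' = (I − K·H)·P̄ = [2004/235 -131/47; -131/47 48/47]
step 1: x̄ = F·x = [1009/235, 1418/235]
step 1: P̄ = F·P·Fᵀ + Q = [6289/235 6628/235; 6628/235 8721/235]
step 1: y = z − H·x̄ = [5733/235]
step 1: S = H·P̄·Hᵀ + R = [124781/235]
step 1: K = P̄·Hᵀ·S⁻¹ = [-26173/124781; -32791/124781]
step 1: x' = x̄ + K·y = [-102748/124781, -47027/124781]
step 1: P' = (I − K·H)·P̄ = [424348/124781 -132725/124781; -132725/124781 55172/124781]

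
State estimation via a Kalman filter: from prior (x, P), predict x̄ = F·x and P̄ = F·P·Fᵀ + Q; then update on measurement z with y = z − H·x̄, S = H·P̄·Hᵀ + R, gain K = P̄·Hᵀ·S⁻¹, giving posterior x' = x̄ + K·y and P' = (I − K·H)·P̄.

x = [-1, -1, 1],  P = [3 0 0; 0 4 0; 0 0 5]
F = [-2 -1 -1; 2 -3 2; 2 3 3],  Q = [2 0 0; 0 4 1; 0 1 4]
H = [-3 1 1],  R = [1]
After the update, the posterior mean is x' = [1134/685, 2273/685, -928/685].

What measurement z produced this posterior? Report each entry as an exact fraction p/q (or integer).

z = [-3]

x̄ = F·x = [2, 3, -2]
P̄ = F·P·Fᵀ + Q = [23 -10 -39; -10 72 7; -39 7 97]
S = H·P̄·Hᵀ + R = [685]
K = P̄·Hᵀ·S⁻¹ = [-118/685; 109/685; 221/685]
x' − x̄ = [-236/685, 218/685, 442/685] = K·y
y = (KᵀK)⁻¹·Kᵀ·(x' − x̄) = [2]
z = y + H·x̄ = [2] + [-5] = [-3]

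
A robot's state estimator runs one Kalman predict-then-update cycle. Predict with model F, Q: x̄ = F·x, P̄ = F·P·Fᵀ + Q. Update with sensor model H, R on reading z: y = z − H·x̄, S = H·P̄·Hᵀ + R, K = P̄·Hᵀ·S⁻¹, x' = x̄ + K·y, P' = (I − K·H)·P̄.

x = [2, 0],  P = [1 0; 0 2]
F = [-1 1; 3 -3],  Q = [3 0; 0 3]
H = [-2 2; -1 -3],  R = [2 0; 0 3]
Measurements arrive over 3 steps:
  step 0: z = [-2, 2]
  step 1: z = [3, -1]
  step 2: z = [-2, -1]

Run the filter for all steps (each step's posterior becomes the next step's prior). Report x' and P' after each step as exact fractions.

step 0: x' = [14/59, -42/59], P' = [167/413 30/413; 30/413 87/413]
step 1: x' = [-293716/364721, 255912/364721], P' = [147354/364721 26865/364721; 26865/364721 75714/364721]
step 2: x' = [96504955/106621319, -15345759/106621319], P' = [43076646/106621319 7854615/106621319; 7854615/106621319 22131006/106621319]

step 0: x̄ = F·x = [-2, 6]
step 0: P̄ = F·P·Fᵀ + Q = [6 -9; -9 30]
step 0: y = z − H·x̄ = [-18, 18]
step 0: S = H·P̄·Hᵀ + R = [218 -204; -204 225]
step 0: K = P̄·Hᵀ·S⁻¹ = [-137/413 -257/1239; 57/413 -97/413]
step 0: x' = x̄ + K·y = [14/59, -42/59]
step 0: P' = (I − K·H)·P̄ = [167/413 30/413; 30/413 87/413]
step 1: x̄ = F·x = [-56/59, 168/59]
step 1: P̄ = F·P·Fᵀ + Q = [1433/413 -582/413; -582/413 2985/413]
step 1: y = z − H·x̄ = [-271/59, 389/59]
step 1: S = H·P̄·Hᵀ + R = [23154/413 -17372/413; -17372/413 26045/413]
step 1: K = P̄·Hᵀ·S⁻¹ = [-120489/364721 -75983/364721; 48849/364721 -84669/364721]
step 1: x' = x̄ + K·y = [-293716/364721, 255912/364721]
step 1: P' = (I − K·H)·P̄ = [147354/364721 26865/364721; 26865/364721 75714/364721]
step 2: x̄ = F·x = [549628/364721, -1648884/364721]
step 2: P̄ = F·P·Fᵀ + Q = [1263501/364721 -508014/364721; -508014/364721 2618205/364721]
step 2: y = z − H·x̄ = [3667582/364721, -4761745/364721]
step 2: S = H·P̄·Hᵀ + R = [20320378/364721 -15214284/364721; -15214284/364721 22873425/364721]
step 2: K = P̄·Hᵀ·S⁻¹ = [-35222031/106621319 -22213497/106621319; 14276391/106621319 -24749211/106621319]
step 2: x' = x̄ + K·y = [96504955/106621319, -15345759/106621319]
step 2: P' = (I − K·H)·P̄ = [43076646/106621319 7854615/106621319; 7854615/106621319 22131006/106621319]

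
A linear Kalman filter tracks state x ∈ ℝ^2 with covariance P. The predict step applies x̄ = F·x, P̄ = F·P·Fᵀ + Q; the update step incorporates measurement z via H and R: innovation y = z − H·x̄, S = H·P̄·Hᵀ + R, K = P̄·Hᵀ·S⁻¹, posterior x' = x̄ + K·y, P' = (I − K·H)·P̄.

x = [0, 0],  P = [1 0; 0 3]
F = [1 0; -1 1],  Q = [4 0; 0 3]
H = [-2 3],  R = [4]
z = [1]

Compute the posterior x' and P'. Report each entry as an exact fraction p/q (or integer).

x' = [-13/99, 23/99]
P' = [326/99 200/99; 200/99 164/99]

x̄ = F·x = [0, 0]
P̄ = F·P·Fᵀ + Q = [5 -1; -1 7]
y = z − H·x̄ = [1]
S = H·P̄·Hᵀ + R = [99]
K = P̄·Hᵀ·S⁻¹ = [-13/99; 23/99]
x' = x̄ + K·y = [-13/99, 23/99]
P' = (I − K·H)·P̄ = [326/99 200/99; 200/99 164/99]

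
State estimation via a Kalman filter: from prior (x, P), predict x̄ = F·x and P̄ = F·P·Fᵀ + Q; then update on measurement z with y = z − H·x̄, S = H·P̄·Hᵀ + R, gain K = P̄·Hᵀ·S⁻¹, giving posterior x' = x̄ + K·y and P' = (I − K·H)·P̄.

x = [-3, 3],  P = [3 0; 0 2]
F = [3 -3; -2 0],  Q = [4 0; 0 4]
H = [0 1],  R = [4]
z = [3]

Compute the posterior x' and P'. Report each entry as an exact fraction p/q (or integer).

x̄ = F·x = [-18, 6]
P̄ = F·P·Fᵀ + Q = [49 -18; -18 16]
y = z − H·x̄ = [-3]
S = H·P̄·Hᵀ + R = [20]
K = P̄·Hᵀ·S⁻¹ = [-9/10; 4/5]
x' = x̄ + K·y = [-153/10, 18/5]
P' = (I − K·H)·P̄ = [164/5 -18/5; -18/5 16/5]

x' = [-153/10, 18/5]
P' = [164/5 -18/5; -18/5 16/5]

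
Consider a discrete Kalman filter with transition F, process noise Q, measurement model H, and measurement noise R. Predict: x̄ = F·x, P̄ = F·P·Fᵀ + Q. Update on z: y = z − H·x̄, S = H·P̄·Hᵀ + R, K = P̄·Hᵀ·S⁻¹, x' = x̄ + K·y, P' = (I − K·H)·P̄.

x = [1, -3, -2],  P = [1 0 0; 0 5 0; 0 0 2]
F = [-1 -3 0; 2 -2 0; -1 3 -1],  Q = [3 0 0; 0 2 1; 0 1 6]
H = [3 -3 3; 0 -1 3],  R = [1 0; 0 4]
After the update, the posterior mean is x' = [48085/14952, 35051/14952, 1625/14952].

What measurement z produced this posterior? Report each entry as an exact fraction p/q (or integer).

z = [3, -2]

x̄ = F·x = [8, 8, -8]
P̄ = F·P·Fᵀ + Q = [49 28 -44; 28 26 -31; -44 -31 54]
S = H·P̄·Hᵀ + R = [424 456; 456 702]
K = P̄·Hᵀ·S⁻¹ = [4087/14952 -4547/11214; -1135/14952 -674/5607; -277/14952 1609/5607]
x' − x̄ = [-71531/14952, -84565/14952, 121241/14952] = K·y
y = (KᵀK)⁻¹·Kᵀ·(x' − x̄) = [27, 30]
z = y + H·x̄ = [27, 30] + [-24, -32] = [3, -2]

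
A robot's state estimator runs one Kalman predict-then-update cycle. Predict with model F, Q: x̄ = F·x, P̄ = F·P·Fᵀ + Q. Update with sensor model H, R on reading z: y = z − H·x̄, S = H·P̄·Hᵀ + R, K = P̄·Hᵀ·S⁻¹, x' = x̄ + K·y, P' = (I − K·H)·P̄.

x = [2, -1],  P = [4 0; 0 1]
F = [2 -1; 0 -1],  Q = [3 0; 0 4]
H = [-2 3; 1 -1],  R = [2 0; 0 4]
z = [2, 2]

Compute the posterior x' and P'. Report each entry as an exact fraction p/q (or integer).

x̄ = F·x = [5, 1]
P̄ = F·P·Fᵀ + Q = [20 1; 1 5]
y = z − H·x̄ = [9, -2]
S = H·P̄·Hᵀ + R = [115 -50; -50 27]
K = P̄·Hᵀ·S⁻¹ = [-49/605 67/121; 151/605 38/121]
x' = x̄ + K·y = [174/55, 144/55]
P' = (I − K·H)·P̄ = [3922/605 2582/605; 2582/605 1822/605]

x' = [174/55, 144/55]
P' = [3922/605 2582/605; 2582/605 1822/605]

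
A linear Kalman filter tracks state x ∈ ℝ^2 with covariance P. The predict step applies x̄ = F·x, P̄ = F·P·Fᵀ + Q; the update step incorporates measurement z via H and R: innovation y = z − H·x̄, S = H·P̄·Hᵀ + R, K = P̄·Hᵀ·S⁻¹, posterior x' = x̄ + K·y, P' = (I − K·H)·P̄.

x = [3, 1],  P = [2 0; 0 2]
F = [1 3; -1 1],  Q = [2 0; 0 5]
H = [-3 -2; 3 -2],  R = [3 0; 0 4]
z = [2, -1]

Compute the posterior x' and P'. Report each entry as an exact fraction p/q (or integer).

x' = [-5827/13953, -1909/4651]
P' = [2680/13953 -174/4651; -174/4651 1929/4651]

x̄ = F·x = [6, -2]
P̄ = F·P·Fᵀ + Q = [22 4; 4 9]
y = z − H·x̄ = [16, -23]
S = H·P̄·Hᵀ + R = [285 -162; -162 190]
K = P̄·Hᵀ·S⁻¹ = [-2332/13953 757/4651; -1112/4651 -1095/4651]
x' = x̄ + K·y = [-5827/13953, -1909/4651]
P' = (I − K·H)·P̄ = [2680/13953 -174/4651; -174/4651 1929/4651]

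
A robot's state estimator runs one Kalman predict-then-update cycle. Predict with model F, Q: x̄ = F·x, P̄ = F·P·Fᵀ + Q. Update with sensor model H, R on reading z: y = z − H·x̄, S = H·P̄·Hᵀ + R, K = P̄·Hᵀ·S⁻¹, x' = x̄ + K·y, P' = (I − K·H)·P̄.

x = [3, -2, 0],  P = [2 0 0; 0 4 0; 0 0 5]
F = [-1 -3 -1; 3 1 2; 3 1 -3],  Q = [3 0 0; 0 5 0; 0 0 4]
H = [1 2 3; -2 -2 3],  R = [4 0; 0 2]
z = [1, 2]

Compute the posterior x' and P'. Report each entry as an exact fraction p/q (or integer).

x' = [672737/312275, -537767/312275, 284508/312275]
P' = [13630454/312275 -10206664/312275 2269786/312275; -10206664/312275 7758349/312275 -1674126/312275; 2269786/312275 -1674126/312275 429774/312275]

x̄ = F·x = [3, 7, 7]
P̄ = F·P·Fᵀ + Q = [46 -28 -3; -28 47 -8; -3 -8 71]
y = z − H·x̄ = [-37, 1]
S = H·P̄·Hᵀ + R = [651 536; 536 921]
K = P̄·Hᵀ·S⁻¹ = [6621/312275 -19111/312275; 71914/312275 -62874/312275; 52714/312275 49001/312275]
x' = x̄ + K·y = [672737/312275, -537767/312275, 284508/312275]
P' = (I − K·H)·P̄ = [13630454/312275 -10206664/312275 2269786/312275; -10206664/312275 7758349/312275 -1674126/312275; 2269786/312275 -1674126/312275 429774/312275]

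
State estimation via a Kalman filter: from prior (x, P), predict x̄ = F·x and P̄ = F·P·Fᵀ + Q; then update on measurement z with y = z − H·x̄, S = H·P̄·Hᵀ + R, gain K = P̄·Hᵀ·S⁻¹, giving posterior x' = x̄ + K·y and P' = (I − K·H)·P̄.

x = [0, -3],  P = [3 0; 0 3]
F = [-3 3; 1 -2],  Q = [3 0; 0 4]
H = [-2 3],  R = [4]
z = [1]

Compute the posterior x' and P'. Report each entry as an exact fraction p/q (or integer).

x̄ = F·x = [-9, 6]
P̄ = F·P·Fᵀ + Q = [57 -27; -27 19]
y = z − H·x̄ = [-35]
S = H·P̄·Hᵀ + R = [727]
K = P̄·Hᵀ·S⁻¹ = [-195/727; 111/727]
x' = x̄ + K·y = [282/727, 477/727]
P' = (I − K·H)·P̄ = [3414/727 2016/727; 2016/727 1492/727]

x' = [282/727, 477/727]
P' = [3414/727 2016/727; 2016/727 1492/727]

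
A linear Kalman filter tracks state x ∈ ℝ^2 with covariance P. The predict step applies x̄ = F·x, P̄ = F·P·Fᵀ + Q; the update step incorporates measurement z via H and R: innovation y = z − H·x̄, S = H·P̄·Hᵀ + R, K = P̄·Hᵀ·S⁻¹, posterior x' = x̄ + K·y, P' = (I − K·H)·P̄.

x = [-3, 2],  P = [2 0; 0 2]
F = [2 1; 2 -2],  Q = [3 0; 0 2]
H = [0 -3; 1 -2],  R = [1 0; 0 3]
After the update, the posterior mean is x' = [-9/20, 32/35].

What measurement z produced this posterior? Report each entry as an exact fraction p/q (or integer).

x̄ = F·x = [-4, -10]
P̄ = F·P·Fᵀ + Q = [13 4; 4 18]
S = H·P̄·Hᵀ + R = [163 96; 96 72]
K = P̄·Hᵀ·S⁻¹ = [-8/15 281/360; -34/105 -4/315]
x' − x̄ = [71/20, 382/35] = K·y
y = (KᵀK)⁻¹·Kᵀ·(x' − x̄) = [-33, -18]
z = y + H·x̄ = [-33, -18] + [30, 16] = [-3, -2]

z = [-3, -2]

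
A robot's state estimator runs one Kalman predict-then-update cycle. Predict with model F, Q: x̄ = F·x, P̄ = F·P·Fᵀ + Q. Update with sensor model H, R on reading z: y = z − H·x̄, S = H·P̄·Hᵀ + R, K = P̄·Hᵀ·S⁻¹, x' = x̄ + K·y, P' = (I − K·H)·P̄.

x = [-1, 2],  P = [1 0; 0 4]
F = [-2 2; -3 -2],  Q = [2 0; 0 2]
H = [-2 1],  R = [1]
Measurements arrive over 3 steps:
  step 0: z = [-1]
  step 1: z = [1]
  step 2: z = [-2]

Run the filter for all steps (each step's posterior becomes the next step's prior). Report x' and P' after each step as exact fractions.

step 0: x' = [24/13, 34/13], P' = [43/13 163/26; 163/26 2003/156]
step 1: x' = [-6820/5217, -2872/1739], P' = [2941/1739 16646/5217; 16646/5217 36496/5217]
step 2: x' = [2652094/1770471, 1846211/1770471], P' = [2830268/1770471 5295403/1770471; 5295403/1770471 23246371/3540942]

step 0: x̄ = F·x = [6, -1]
step 0: P̄ = F·P·Fᵀ + Q = [22 -10; -10 27]
step 0: y = z − H·x̄ = [12]
step 0: S = H·P̄·Hᵀ + R = [156]
step 0: K = P̄·Hᵀ·S⁻¹ = [-9/26; 47/156]
step 0: x' = x̄ + K·y = [24/13, 34/13]
step 0: P' = (I − K·H)·P̄ = [43/13 163/26; 163/26 2003/156]
step 1: x̄ = F·x = [20/13, -140/13]
step 1: P̄ = F·P·Fᵀ + Q = [641/39 -1718/39; -1718/39 6176/39]
step 1: y = z − H·x̄ = [193/13]
step 1: S = H·P̄·Hᵀ + R = [5217/13]
step 1: K = P̄·Hᵀ·S⁻¹ = [-1000/5217; 1068/1739]
step 1: x' = x̄ + K·y = [-6820/5217, -2872/1739]
step 1: P' = (I − K·H)·P̄ = [2941/1739 16646/5217; 16646/5217 36496/5217]
step 2: x̄ = F·x = [-3592/5217, 12564/1739]
step 2: P̄ = F·P·Fᵀ + Q = [19514/1739 -126338/5217; -126338/5217 435577/5217]
step 2: y = z − H·x̄ = [-55310/5217]
step 2: S = H·P̄·Hᵀ + R = [393438/1739]
step 2: K = P̄·Hᵀ·S⁻¹ = [-121711/590157; 688253/1180314]
step 2: x' = x̄ + K·y = [2652094/1770471, 1846211/1770471]
step 2: P' = (I − K·H)·P̄ = [2830268/1770471 5295403/1770471; 5295403/1770471 23246371/3540942]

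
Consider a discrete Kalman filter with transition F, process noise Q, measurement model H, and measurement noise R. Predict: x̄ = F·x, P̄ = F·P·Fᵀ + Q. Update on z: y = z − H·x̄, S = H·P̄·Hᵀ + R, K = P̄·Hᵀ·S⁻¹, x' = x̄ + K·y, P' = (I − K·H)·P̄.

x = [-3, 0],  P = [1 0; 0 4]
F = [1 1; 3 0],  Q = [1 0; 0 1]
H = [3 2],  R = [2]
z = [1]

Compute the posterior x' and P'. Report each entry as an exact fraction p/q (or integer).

x̄ = F·x = [-3, -9]
P̄ = F·P·Fᵀ + Q = [6 3; 3 10]
y = z − H·x̄ = [28]
S = H·P̄·Hᵀ + R = [132]
K = P̄·Hᵀ·S⁻¹ = [2/11; 29/132]
x' = x̄ + K·y = [23/11, -94/33]
P' = (I − K·H)·P̄ = [18/11 -25/11; -25/11 479/132]

x' = [23/11, -94/33]
P' = [18/11 -25/11; -25/11 479/132]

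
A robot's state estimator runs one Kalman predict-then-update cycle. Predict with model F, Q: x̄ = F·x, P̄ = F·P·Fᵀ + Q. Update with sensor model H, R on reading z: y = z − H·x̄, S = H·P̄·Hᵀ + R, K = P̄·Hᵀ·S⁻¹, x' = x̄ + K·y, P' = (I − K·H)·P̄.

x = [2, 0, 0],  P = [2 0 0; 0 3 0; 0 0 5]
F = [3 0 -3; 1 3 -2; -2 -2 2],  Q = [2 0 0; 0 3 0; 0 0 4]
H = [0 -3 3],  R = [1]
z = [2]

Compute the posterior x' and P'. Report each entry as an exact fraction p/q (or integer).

x' = [5046/1621, -2398/1621, -1324/1621]
P' = [50609/1621 -7632/1621 -7710/1621; -7632/1621 4768/1621 4674/1621; -7710/1621 4674/1621 4760/1621]

x̄ = F·x = [6, 2, -4]
P̄ = F·P·Fᵀ + Q = [65 36 -42; 36 52 -42; -42 -42 44]
y = z − H·x̄ = [20]
S = H·P̄·Hᵀ + R = [1621]
K = P̄·Hᵀ·S⁻¹ = [-234/1621; -282/1621; 258/1621]
x' = x̄ + K·y = [5046/1621, -2398/1621, -1324/1621]
P' = (I − K·H)·P̄ = [50609/1621 -7632/1621 -7710/1621; -7632/1621 4768/1621 4674/1621; -7710/1621 4674/1621 4760/1621]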